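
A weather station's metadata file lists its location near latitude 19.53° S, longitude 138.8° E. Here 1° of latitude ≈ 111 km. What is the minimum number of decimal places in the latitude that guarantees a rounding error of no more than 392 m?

One degree of latitude covers 111000 m.
N decimal places → at most half a unit in the last place, 0.5 × 10⁻ᴺ° = 111000/2 × 10⁻ᴺ m.
Need 0.5 × 111000 × 10⁻ᴺ ≤ 392 → 10⁻ᴺ ≤ 7.063e-03, so N ≥ 2.15.
At 2 places the error can reach 555 m, but 3 places keeps it to 55.5 m.

3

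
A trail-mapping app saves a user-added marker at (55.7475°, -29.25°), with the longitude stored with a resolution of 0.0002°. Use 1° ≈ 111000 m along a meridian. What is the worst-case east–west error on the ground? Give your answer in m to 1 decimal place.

6.2 m

With a 0.0002° grid the true value lies within half a step, ±0.0002°/2 = ±0.0001°, of the stored one.
At latitude 55.7475° a degree of longitude spans 111000 m × cos 55.7475° = 111000 × 0.5628 ≈ 62475.4 m.
Maximum E–W displacement: 0.0001 × 62475.4 = 6.24754 m.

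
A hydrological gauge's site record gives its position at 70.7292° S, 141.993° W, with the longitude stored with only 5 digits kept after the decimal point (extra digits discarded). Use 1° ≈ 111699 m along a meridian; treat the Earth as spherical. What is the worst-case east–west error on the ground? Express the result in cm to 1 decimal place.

36.9 cm

Truncating at 5 decimal places can drop up to a full unit in the last place, so the longitude may be off by as much as 1e-05°.
Parallels shrink by cos φ, so at 70.7292° a degree of longitude is 111699 × 0.3300 ≈ 36864.4 m.
Maximum E–W displacement: 1e-05 × 36864.4 = 0.368644 m.
That is 0.368644 m = 36.864 cm.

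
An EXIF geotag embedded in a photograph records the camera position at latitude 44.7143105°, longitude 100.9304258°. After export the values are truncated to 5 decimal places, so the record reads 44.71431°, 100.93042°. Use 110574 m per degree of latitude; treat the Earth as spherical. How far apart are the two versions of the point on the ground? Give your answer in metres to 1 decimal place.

The latitude changed by +0.0000005° and the longitude by +0.0000058°.
North–south shift: 0.0000005 × 110574 = 0.055287 m.
East–west at this latitude: 0.0000058° × 110574 × cos 44.7143° ≈ 0.0000058 × 78576.5 = 0.455744 m.
Distance: √(0.055287² + 0.455744²) ≈ 0.459085 m.

0.5 metres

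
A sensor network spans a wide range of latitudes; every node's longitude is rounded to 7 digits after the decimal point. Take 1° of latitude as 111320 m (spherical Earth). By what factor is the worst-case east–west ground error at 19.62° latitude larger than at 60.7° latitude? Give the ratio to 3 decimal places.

Rounding to 7 decimal places leaves the longitude within ±5e-08° of the true value.
Error at 19.62° = 5e-08° × 111320 × cos 19.62° ≈ 0.005566 × 0.9419 = 0.0052428 m.
At 60.7°: 5e-08° × 111320 × cos 60.7° = 5e-08 × 111320 × 0.4894 ≈ 0.0027239 m.
The ratio reduces to cos 19.62° / cos 60.7° = 0.9419/0.4894 ≈ 1.9248.

1.925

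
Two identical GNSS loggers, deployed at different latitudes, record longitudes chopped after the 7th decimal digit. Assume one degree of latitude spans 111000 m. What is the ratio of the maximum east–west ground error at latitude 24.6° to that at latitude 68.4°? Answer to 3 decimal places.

Truncating at 7 decimal places can drop up to a full unit in the last place, so the longitude may be off by as much as 1e-07°.
Error at 24.6° = 1e-07° × 111000 × cos 24.6° ≈ 0.0111 × 0.9092 = 0.010093 m.
At 68.4°: 1e-07° × 111000 × cos 68.4° = 1e-07 × 111000 × 0.3681 ≈ 0.0040862 m.
The ratio reduces to cos 24.6° / cos 68.4° = 0.9092/0.3681 ≈ 2.4699.

2.470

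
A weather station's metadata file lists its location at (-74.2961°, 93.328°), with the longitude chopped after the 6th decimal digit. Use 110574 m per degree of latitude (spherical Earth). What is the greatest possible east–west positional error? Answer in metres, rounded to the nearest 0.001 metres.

Truncating at 6 decimal places can drop up to a full unit in the last place, so the longitude may be off by as much as 1e-06°.
At latitude 74.2961° a degree of longitude spans 110574 m × cos 74.2961° = 110574 × 0.2707 ≈ 29928.6 m.
Maximum E–W displacement: 1e-06 × 29928.6 = 0.0299286 m.

0.030 metres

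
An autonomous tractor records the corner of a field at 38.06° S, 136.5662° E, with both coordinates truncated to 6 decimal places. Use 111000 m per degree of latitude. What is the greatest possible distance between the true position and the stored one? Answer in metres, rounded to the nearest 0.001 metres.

0.141 metres

Truncating at 6 decimal places can drop up to a full unit in the last place, so each coordinate may be off by as much as 1e-06°.
N–S: 1e-06° × 111000 m/° = 0.111 m.
E–W at 38.06°: 1e-06° × 111000 × cos 38.06° = 1e-06 × 111000 × 0.7874 ≈ 0.0873976 m.
The two errors are perpendicular, so the maximum displacement is √(0.111² + 0.0873976²) ≈ 0.141278 m.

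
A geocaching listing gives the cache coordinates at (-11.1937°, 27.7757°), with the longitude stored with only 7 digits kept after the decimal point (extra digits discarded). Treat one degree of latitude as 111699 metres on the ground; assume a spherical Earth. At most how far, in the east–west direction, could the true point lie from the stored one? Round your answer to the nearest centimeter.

Truncating at 7 decimal places can drop up to a full unit in the last place, so the longitude may be off by as much as 1e-07°.
Parallels shrink by cos φ, so at 11.1937° a degree of longitude is 111699 × 0.9810 ≈ 109574 m.
East–west error: 1e-07° × 109574 m/° ≈ 0.0109574 m.
That is 0.0109574 m = 1.0957 cm.

1 centimeters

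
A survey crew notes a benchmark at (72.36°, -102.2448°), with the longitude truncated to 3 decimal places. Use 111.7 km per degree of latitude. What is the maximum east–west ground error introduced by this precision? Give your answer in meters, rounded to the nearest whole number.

Truncating at 3 decimal places can drop up to a full unit in the last place, so the longitude may be off by as much as 0.001°.
Parallels shrink by cos φ, so at 72.36° a degree of longitude is 111700 × 0.3030 ≈ 33849 m.
So at most 0.001° × 33849 ≈ 33.849 m east–west.

34 meters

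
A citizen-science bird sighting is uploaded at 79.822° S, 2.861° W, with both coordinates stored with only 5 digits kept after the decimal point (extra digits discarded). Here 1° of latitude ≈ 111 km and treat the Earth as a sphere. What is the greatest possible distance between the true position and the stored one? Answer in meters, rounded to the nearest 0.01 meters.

1.13 meters

Truncating at 5 decimal places can drop up to a full unit in the last place, so each coordinate may be off by as much as 1e-05°.
N–S: 1e-05° × 111000 m/° = 1.11 m.
Longitude error → 1e-05 × 111000 × cos 79.822° = 1e-05 × 111000 × 0.1767 ≈ 0.196145 m.
Worst case both components are at the extreme and orthogonal: √(1.11² + 0.196145²) ≈ 1.1272 m.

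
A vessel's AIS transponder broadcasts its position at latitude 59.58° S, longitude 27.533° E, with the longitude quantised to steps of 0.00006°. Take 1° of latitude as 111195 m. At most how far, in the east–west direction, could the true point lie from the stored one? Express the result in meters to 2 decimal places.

With a 0.00006° grid the true value lies within half a step, ±0.00006°/2 = ±3e-05°, of the stored one.
Parallels shrink by cos φ, so at 59.58° a degree of longitude is 111195 × 0.5063 ≈ 56301.9 m.
East–west error: 3e-05° × 56301.9 m/° ≈ 1.68906 m.

1.69 meters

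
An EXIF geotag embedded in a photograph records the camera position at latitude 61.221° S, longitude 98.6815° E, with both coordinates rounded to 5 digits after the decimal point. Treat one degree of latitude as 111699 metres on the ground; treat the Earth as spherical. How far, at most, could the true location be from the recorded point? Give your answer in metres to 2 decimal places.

0.62 metres

Rounding to 5 decimal places leaves each coordinate within ±5e-06° of the true value.
N–S: 5e-06° × 111699 m/° = 0.558495 m.
East–west component at 61.221°: 5e-06° × 111699 × cos 61.221° ≈ 5e-06 × 53775.5 ≈ 0.268878 m.
Combining orthogonally: (0.558495² + 0.268878²)^½ ≈ 0.619848 m.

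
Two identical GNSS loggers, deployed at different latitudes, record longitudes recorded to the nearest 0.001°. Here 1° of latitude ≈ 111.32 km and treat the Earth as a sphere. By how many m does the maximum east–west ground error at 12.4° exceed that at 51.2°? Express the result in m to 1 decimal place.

19.5 m

Rounding to 3 decimal places leaves the longitude within ±0.0005° of the true value.
At 12.4°: 0.0005° × 111320 × cos 12.4° = 0.0005 × 111320 × 0.9767 ≈ 54.362 m.
Error at 51.2° = 0.0005° × 111320 × cos 51.2° ≈ 55.66 × 0.6266 = 34.877 m.
Difference: 54.362 − 34.877 = 19.485 m.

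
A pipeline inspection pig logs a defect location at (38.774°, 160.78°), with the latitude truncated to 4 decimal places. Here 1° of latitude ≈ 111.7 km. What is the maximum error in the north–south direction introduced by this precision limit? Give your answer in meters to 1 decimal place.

Truncating at 4 decimal places can drop up to a full unit in the last place, so the latitude may be off by as much as 0.0001°.
North–south distance: 0.0001° × 111700 m/° = 11.17 m.

11.2 meters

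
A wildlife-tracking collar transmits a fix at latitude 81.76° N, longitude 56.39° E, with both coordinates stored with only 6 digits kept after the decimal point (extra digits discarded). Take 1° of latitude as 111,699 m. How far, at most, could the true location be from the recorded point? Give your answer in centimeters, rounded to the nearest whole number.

Truncating at 6 decimal places can drop up to a full unit in the last place, so each coordinate may be off by as much as 1e-06°.
Latitude error → 1e-06 × 111699 = 0.111699 m along the meridian.
East–west component at 81.76°: 1e-06° × 111699 × cos 81.76° ≈ 1e-06 × 16008.7 ≈ 0.0160087 m.
The two errors are perpendicular, so the maximum displacement is √(0.111699² + 0.0160087²) ≈ 0.11284 m.
That is 0.11284 m = 11.284 cm.

11 centimeters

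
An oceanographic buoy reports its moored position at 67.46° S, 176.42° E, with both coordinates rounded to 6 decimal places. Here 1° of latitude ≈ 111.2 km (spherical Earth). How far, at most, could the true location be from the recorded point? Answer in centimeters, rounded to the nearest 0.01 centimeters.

5.95 centimeters

Rounding to 6 decimal places leaves each coordinate within ±5e-07° of the true value.
N–S: 5e-07° × 111200 m/° = 0.0556 m.
E–W at 67.46°: 5e-07° × 111200 × cos 67.46° = 5e-07 × 111200 × 0.3833 ≈ 0.0213131 m.
Worst case both components are at the extreme and orthogonal: √(0.0556² + 0.0213131²) ≈ 0.059545 m.
That is 0.059545 m = 5.9545 cm.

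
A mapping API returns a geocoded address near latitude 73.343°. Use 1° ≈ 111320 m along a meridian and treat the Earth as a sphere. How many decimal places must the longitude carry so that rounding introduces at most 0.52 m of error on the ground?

At 73.343° one degree of longitude covers 111320 × cos 73.343° ≈ 111320 × 0.2866 ≈ 31908.9 m.
Rounding to N decimal places gives at most 0.5 × 10⁻ᴺ degrees of error, i.e. 0.5 × 10⁻ᴺ × 31908.9 m.
Setting 15954.5 × 10⁻ᴺ ≤ 0.52 gives 10ᴺ ≥ 3.068e+04, i.e. N ≥ 4.49.
At 4 places the error can reach 1.6 m, but 5 places keeps it to 0.16 m.

5 decimal places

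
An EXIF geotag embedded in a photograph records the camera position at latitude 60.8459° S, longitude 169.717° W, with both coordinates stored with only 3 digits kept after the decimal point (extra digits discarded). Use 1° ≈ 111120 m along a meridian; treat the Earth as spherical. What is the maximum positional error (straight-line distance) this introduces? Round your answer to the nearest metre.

124 metres

Truncating at 3 decimal places can drop up to a full unit in the last place, so each coordinate may be off by as much as 0.001°.
Latitude error → 0.001 × 111120 = 111.12 m along the meridian.
East–west component at 60.8459°: 0.001° × 111120 × cos 60.8459° ≈ 0.001 × 54133.2 ≈ 54.1332 m.
Worst case both components are at the extreme and orthogonal: √(111.12² + 54.1332²) ≈ 123.604 m.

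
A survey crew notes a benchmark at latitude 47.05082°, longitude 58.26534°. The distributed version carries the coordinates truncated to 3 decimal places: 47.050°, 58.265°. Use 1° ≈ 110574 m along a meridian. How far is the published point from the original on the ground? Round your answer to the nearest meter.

Δlat = 47.05082 − 47.050 = +0.00082°; Δlon = 58.26534 − 58.265 = +0.00034°.
North–south shift: 0.00082 × 110574 = 90.6707 m.
East–west at this latitude: 0.00034° × 110574 × cos 47.05° ≈ 0.00034 × 75340.7 = 25.6158 m.
Distance: √(90.6707² + 25.6158²) ≈ 94.2197 m.

94 meters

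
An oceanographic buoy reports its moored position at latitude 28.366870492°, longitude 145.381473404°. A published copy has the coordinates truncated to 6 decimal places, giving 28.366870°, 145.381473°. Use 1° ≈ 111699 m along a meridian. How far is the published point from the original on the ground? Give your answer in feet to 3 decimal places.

0.222 feet

Δlat = 28.366870492 − 28.366870 = +0.000000492°; Δlon = 145.381473404 − 145.381473 = +0.000000404°.
North–south shift: 0.000000492 × 111699 = 0.0549559 m.
East–west at this latitude: 0.000000404° × 111699 × cos 28.3669° ≈ 0.000000404 × 98286.6 = 0.0397078 m.
Combined displacement = (0.0549559² + 0.0397078²)^½ ≈ 0.0678001 m.
In feet: 0.0678001 m ÷ 0.3048 ≈ 0.22244 ft.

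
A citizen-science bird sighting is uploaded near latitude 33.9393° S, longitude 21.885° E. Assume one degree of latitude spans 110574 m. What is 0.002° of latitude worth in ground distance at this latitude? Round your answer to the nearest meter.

Along a meridian 0.002° is 0.002 × 110574 = 221.148 m.

221 meters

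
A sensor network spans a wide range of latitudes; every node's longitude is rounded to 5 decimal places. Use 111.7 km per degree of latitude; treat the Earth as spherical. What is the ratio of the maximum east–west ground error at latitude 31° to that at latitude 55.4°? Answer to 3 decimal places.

1.510

Rounding to 5 decimal places leaves the longitude within ±5e-06° of the true value.
At 31°: 5e-06° × 111700 × cos 31° = 5e-06 × 111700 × 0.8572 ≈ 0.47873 m.
Error at 55.4° = 5e-06° × 111700 × cos 55.4° ≈ 0.5585 × 0.5678 = 0.31714 m.
The ratio reduces to cos 31° / cos 55.4° = 0.8572/0.5678 ≈ 1.5095.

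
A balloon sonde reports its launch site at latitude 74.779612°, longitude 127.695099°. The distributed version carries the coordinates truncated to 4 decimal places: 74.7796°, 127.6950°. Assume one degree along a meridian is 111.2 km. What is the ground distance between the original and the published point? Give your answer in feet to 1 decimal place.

10.4 feet

Δlat = 74.779612 − 74.7796 = +0.000012°; Δlon = 127.695099 − 127.6950 = +0.000099°.
North–south shift: 0.000012 × 111200 = 1.3344 m.
East–west at this latitude: 0.000099° × 111200 × cos 74.7796° ≈ 0.000099 × 29193.6 = 2.89017 m.
Distance: √(1.3344² + 2.89017²) ≈ 3.18335 m.
In feet: 3.18335 m ÷ 0.3048 ≈ 10.444 ft.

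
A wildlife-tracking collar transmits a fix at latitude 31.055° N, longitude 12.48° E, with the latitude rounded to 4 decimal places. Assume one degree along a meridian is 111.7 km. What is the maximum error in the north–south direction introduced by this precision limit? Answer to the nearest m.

6 m

Rounding to 4 decimal places leaves the latitude within ±5e-05° of the true value.
So the N–S error is at most 5e-05 × 111700 = 5.585 m.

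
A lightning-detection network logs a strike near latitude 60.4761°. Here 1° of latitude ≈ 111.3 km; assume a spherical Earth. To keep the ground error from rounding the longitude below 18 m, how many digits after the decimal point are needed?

4 decimal places

At 60.4761° one degree of longitude covers 111300 × cos 60.4761° ≈ 111300 × 0.4928 ≈ 54847.1 m.
With N decimal places the half-ulp bound is 0.5·10⁻ᴺ°, or 0.5·10⁻ᴺ × 54847.1 m on the ground.
Setting 27423.6 × 10⁻ᴺ ≤ 18 gives 10ᴺ ≥ 1524, i.e. N ≥ 3.18.
At 3 places the error can reach 27.4 m, but 4 places keeps it to 2.74 m.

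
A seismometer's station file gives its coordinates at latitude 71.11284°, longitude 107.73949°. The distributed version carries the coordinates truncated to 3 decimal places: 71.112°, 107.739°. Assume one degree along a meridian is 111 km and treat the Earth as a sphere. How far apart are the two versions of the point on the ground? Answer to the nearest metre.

Δlat = 71.11284 − 71.112 = +0.00084°; Δlon = 107.73949 − 107.739 = +0.00049°.
N–S: 0.00084° × 111000 m/° = 93.24 m.
E–W at 71.112°: 0.00049° × 111000 × cos 71.112° = 0.00049 × 111000 × 0.3237 ≈ 17.6071 m.
Hypotenuse of the two orthogonal shifts: √(93.24² + 17.6071²) = 94.8879 m.

95 metres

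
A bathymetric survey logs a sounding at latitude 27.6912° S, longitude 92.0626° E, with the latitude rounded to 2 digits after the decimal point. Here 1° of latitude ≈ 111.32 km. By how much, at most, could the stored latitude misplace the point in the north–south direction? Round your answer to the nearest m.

Rounding to 2 decimal places leaves the latitude within ±0.005° of the true value.
North–south distance: 0.005° × 111320 m/° = 556.6 m.

557 m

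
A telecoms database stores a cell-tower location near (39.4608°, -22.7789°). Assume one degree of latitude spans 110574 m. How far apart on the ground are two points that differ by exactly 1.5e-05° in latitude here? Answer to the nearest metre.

2 metres

1.5e-05° × 110574 m/° = 1.65861 m.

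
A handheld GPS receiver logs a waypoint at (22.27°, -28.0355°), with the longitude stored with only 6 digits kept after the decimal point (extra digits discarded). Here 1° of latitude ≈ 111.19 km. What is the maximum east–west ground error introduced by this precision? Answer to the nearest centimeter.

10 centimeters

Truncating at 6 decimal places can drop up to a full unit in the last place, so the longitude may be off by as much as 1e-06°.
Parallels shrink by cos φ, so at 22.27° a degree of longitude is 111190 × 0.9254 ≈ 102896 m.
East–west error: 1e-06° × 102896 m/° ≈ 0.102896 m.
That is 0.102896 m = 10.29 cm.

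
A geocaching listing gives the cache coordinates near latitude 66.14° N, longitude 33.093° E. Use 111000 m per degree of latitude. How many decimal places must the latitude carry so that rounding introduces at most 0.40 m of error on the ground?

6

One degree of latitude covers 111000 m.
N decimal places → at most half a unit in the last place, 0.5 × 10⁻ᴺ° = 111000/2 × 10⁻ᴺ m.
Need 0.5 × 111000 × 10⁻ᴺ ≤ 0.40 → 10⁻ᴺ ≤ 7.207e-06, so N ≥ 5.14.
At 5 places the error can reach 0.555 m, but 6 places keeps it to 0.0555 m.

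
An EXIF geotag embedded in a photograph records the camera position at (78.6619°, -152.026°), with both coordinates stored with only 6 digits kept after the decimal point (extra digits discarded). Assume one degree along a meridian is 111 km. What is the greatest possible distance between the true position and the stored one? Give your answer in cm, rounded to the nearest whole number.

11 cm

Truncating at 6 decimal places can drop up to a full unit in the last place, so each coordinate may be off by as much as 1e-06°.
N–S: 1e-06° × 111000 m/° = 0.111 m.
Longitude error → 1e-06 × 111000 × cos 78.6619° = 1e-06 × 111000 × 0.1966 ≈ 0.0218224 m.
Worst case both components are at the extreme and orthogonal: √(0.111² + 0.0218224²) ≈ 0.113125 m.
That is 0.113125 m = 11.312 cm.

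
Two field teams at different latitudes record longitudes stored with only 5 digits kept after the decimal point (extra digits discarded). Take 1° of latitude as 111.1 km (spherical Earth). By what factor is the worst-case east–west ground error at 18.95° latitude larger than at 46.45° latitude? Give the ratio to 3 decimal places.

Truncating at 5 decimal places can drop up to a full unit in the last place, so the longitude may be off by as much as 1e-05°.
Error at 18.95° = 1e-05° × 111100 × cos 18.95° ≈ 1.111 × 0.9458 = 1.0508 m.
Error at 46.45° = 1e-05° × 111100 × cos 46.45° ≈ 1.111 × 0.6890 = 0.76546 m.
Ratio: 1.0508 / 0.76546 = cos 18.95° / cos 46.45° ≈ 1.3727.

1.373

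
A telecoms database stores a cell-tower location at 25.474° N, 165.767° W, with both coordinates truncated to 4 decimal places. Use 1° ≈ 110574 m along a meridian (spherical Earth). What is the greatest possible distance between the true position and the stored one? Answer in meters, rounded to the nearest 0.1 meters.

14.9 meters

Truncating at 4 decimal places can drop up to a full unit in the last place, so each coordinate may be off by as much as 0.0001°.
North–south component: 0.0001° × 110574 = 11.0574 m.
Longitude error → 0.0001 × 110574 × cos 25.474° = 0.0001 × 110574 × 0.9028 ≈ 9.98241 m.
Combining orthogonally: (11.0574² + 9.98241²)^½ ≈ 14.8968 m.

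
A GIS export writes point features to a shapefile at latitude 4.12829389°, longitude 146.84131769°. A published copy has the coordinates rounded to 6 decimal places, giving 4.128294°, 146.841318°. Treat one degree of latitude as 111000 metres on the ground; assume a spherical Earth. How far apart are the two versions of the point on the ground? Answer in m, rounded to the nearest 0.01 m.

0.04 m

Δlat = 4.12829389 − 4.128294 = -0.00000011°; Δlon = 146.84131769 − 146.841318 = -0.00000031°.
N–S: -0.00000011° × 111000 m/° = -0.01221 m.
E–W at 4.12829°: -0.00000031° × 111000 × cos 4.12829° = -0.00000031 × 111000 × 0.9974 ≈ -0.0343207 m.
Combined displacement = (0.01221² + 0.0343207²)^½ ≈ 0.036428 m.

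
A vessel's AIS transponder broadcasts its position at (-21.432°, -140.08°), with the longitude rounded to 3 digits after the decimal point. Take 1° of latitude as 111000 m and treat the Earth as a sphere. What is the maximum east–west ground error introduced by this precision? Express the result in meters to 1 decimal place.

51.7 meters

Rounding to 3 decimal places leaves the longitude within ±0.0005° of the true value.
One degree of longitude at 21.432° is 111000 × cos 21.432° ≈ 111000 × 0.9309 = 103325 m.
Maximum E–W displacement: 0.0005 × 103325 = 51.6623 m.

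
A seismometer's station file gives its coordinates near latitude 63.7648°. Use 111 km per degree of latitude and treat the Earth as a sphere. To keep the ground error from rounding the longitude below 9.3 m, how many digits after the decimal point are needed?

At 63.7648° one degree of longitude covers 111000 × cos 63.7648° ≈ 111000 × 0.4421 ≈ 49068.3 m.
Rounding to N decimal places gives at most 0.5 × 10⁻ᴺ degrees of error, i.e. 0.5 × 10⁻ᴺ × 49068.3 m.
Setting 24534.2 × 10⁻ᴺ ≤ 9.3 gives 10ᴺ ≥ 2638, i.e. N ≥ 3.42.
N = 3 would give 24.5 m (too coarse); N = 4 gives 2.45 m ≤ 9.3 m.

4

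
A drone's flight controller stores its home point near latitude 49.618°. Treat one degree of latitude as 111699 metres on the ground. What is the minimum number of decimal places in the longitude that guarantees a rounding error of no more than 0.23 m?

6 decimal places

At 49.618° one degree of longitude covers 111699 × cos 49.618° ≈ 111699 × 0.6479 ≈ 72367.6 m.
N decimal places → at most half a unit in the last place, 0.5 × 10⁻ᴺ° = 72367.6/2 × 10⁻ᴺ m.
Need 0.5 × 72367.6 × 10⁻ᴺ ≤ 0.23 → 10⁻ᴺ ≤ 6.356e-06, so N ≥ 5.20.
N = 5 would give 0.362 m (too coarse); N = 6 gives 0.0362 m ≤ 0.23 m.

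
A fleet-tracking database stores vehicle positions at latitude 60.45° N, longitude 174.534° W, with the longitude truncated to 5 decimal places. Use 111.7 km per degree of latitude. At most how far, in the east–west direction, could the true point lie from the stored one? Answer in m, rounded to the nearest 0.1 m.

0.6 m

Truncating at 5 decimal places can drop up to a full unit in the last place, so the longitude may be off by as much as 1e-05°.
One degree of longitude at 60.45° is 111700 × cos 60.45° ≈ 111700 × 0.4932 = 55088.5 m.
So at most 1e-05° × 55088.5 ≈ 0.550885 m east–west.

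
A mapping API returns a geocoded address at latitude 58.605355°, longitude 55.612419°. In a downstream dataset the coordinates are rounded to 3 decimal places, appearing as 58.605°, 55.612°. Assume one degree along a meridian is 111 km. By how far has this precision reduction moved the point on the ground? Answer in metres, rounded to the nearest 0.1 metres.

46.3 metres

Δlat = 58.605355 − 58.605 = +0.000355°; Δlon = 55.612419 − 55.612 = +0.000419°.
N–S: 0.000355° × 111000 m/° = 39.405 m.
East–west at this latitude: 0.000419° × 111000 × cos 58.605° ≈ 0.000419 × 57823.8 = 24.2282 m.
Combined displacement = (39.405² + 24.2282²)^½ ≈ 46.2575 m.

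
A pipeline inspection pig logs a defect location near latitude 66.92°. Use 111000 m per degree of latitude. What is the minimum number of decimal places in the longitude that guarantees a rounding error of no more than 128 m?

At 66.92° one degree of longitude covers 111000 × cos 66.92° ≈ 111000 × 0.3920 ≈ 43513.8 m.
With N decimal places the half-ulp bound is 0.5·10⁻ᴺ°, or 0.5·10⁻ᴺ × 43513.8 m on the ground.
Need 0.5 × 43513.8 × 10⁻ᴺ ≤ 128 → 10⁻ᴺ ≤ 5.883e-03, so N ≥ 2.23.
So 3 decimal places suffice (21.8 m); 2 would allow up to 218 m.

3 decimal places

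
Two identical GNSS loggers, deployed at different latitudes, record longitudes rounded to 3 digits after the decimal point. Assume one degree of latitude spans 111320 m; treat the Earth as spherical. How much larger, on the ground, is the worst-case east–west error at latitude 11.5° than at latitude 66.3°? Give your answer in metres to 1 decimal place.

32.2 metres

Rounding to 3 decimal places leaves the longitude within ±0.0005° of the true value.
At 11.5°: 0.0005° × 111320 × cos 11.5° = 0.0005 × 111320 × 0.9799 ≈ 54.543 m.
At 66.3°: 0.0005° × 111320 × cos 66.3° = 0.0005 × 111320 × 0.4019 ≈ 22.372 m.
So the lower-latitude error exceeds the higher by 54.543 − 22.372 = 32.17 m.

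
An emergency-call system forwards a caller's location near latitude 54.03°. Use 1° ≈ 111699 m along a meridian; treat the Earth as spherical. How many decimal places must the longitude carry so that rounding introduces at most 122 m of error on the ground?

At 54.03° one degree of longitude covers 111699 × cos 54.03° ≈ 111699 × 0.5874 ≈ 65607.7 m.
N decimal places → at most half a unit in the last place, 0.5 × 10⁻ᴺ° = 65607.7/2 × 10⁻ᴺ m.
Setting 32803.9 × 10⁻ᴺ ≤ 122 gives 10ᴺ ≥ 268.9, i.e. N ≥ 2.43.
N = 2 would give 328 m (too coarse); N = 3 gives 32.8 m ≤ 122 m.

3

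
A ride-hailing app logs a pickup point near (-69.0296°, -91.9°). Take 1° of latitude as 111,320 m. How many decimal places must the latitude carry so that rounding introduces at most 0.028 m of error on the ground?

One degree of latitude covers 111320 m.
With N decimal places the half-ulp bound is 0.5·10⁻ᴺ°, or 0.5·10⁻ᴺ × 111320 m on the ground.
Setting 55660 × 10⁻ᴺ ≤ 0.028 gives 10ᴺ ≥ 1.988e+06, i.e. N ≥ 6.30.
So 7 decimal places suffice (0.00557 m); 6 would allow up to 0.0557 m.

7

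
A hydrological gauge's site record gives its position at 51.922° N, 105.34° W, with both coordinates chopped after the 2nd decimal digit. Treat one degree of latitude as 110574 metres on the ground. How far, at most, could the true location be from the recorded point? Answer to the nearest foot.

Truncating at 2 decimal places can drop up to a full unit in the last place, so each coordinate may be off by as much as 0.01°.
Latitude error → 0.01 × 110574 = 1105.74 m along the meridian.
Longitude error → 0.01 × 110574 × cos 51.922° = 0.01 × 110574 × 0.6167 ≈ 681.947 m.
Combining orthogonally: (1105.74² + 681.947²)^½ ≈ 1299.12 m.
Converting: 1299.12 m × 3.2808 ft/m ≈ 4262.2 ft.

4262 feet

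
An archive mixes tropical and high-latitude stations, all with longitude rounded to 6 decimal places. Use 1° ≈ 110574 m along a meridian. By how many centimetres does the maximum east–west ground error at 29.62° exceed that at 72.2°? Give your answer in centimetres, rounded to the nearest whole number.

3 centimetres

Rounding to 6 decimal places leaves the longitude within ±5e-07° of the true value.
At 29.62°: 5e-07° × 110574 × cos 29.62° = 5e-07 × 110574 × 0.8693 ≈ 0.048062 m.
At 72.2°: 5e-07° × 110574 × cos 72.2° = 5e-07 × 110574 × 0.3057 ≈ 0.016901 m.
So the lower-latitude error exceeds the higher by 0.048062 − 0.016901 = 0.031161 m.
That is 0.0311613 m = 3.1161 cm.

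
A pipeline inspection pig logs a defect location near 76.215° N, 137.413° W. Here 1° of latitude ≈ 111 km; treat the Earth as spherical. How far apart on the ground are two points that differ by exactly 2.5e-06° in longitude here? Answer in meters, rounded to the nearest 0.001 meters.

0.066 meters

2.5e-06° of longitude at 76.215° is 2.5e-06 × 111000 × cos 76.215° ≈ 2.5e-06 × 26449 = 0.0661225 m.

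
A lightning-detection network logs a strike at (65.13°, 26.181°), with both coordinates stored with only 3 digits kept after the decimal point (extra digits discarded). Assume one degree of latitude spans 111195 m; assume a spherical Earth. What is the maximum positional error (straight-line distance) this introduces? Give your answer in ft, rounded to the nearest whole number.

Truncating at 3 decimal places can drop up to a full unit in the last place, so each coordinate may be off by as much as 0.001°.
North–south component: 0.001° × 111195 = 111.195 m.
Longitude error → 0.001 × 111195 × cos 65.13° = 0.001 × 111195 × 0.4206 ≈ 46.7643 m.
Worst case both components are at the extreme and orthogonal: √(111.195² + 46.7643²) ≈ 120.628 m.
Converting: 120.628 m × 3.2808 ft/m ≈ 395.76 ft.

396 ft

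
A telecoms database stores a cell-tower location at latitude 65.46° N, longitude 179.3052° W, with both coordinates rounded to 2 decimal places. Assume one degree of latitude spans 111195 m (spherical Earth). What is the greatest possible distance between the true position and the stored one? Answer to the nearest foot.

1975 feet

Rounding to 2 decimal places leaves each coordinate within ±0.005° of the true value.
Latitude error → 0.005 × 111195 = 555.975 m along the meridian.
E–W at 65.46°: 0.005° × 111195 × cos 65.46° = 0.005 × 111195 × 0.4153 ≈ 230.912 m.
The two errors are perpendicular, so the maximum displacement is √(555.975² + 230.912²) ≈ 602.02 m.
Converting: 602.02 m × 3.2808 ft/m ≈ 1975.1 ft.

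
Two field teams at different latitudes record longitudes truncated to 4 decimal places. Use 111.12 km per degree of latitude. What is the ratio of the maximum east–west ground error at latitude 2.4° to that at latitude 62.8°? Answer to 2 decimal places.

2.19

Truncating at 4 decimal places can drop up to a full unit in the last place, so the longitude may be off by as much as 0.0001°.
Error at 2.4° = 0.0001° × 111120 × cos 2.4° ≈ 11.112 × 0.9991 = 11.102 m.
At 62.8°: 0.0001° × 111120 × cos 62.8° = 0.0001 × 111120 × 0.4571 ≈ 5.0793 m.
Ratio: 11.102 / 5.0793 = cos 2.4° / cos 62.8° ≈ 2.1858.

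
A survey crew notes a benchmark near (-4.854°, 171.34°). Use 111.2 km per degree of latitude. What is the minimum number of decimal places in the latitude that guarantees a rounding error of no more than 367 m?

3 decimal places

One degree of latitude covers 111200 m.
Rounding to N decimal places gives at most 0.5 × 10⁻ᴺ degrees of error, i.e. 0.5 × 10⁻ᴺ × 111200 m.
Need 0.5 × 111200 × 10⁻ᴺ ≤ 367 → 10⁻ᴺ ≤ 6.601e-03, so N ≥ 2.18.
N = 2 would give 556 m (too coarse); N = 3 gives 55.6 m ≤ 367 m.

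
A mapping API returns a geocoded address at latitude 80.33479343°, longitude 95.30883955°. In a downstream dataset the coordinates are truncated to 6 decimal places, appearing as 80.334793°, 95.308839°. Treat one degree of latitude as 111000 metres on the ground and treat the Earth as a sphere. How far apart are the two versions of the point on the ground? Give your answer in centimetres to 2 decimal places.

Δlat = 80.33479343 − 80.334793 = +0.00000043°; Δlon = 95.30883955 − 95.308839 = +0.00000055°.
North–south shift: 0.00000043 × 111000 = 0.04773 m.
East–west at this latitude: 0.00000055° × 111000 × cos 80.3348° ≈ 0.00000055 × 18635.9 = 0.0102497 m.
Hypotenuse of the two orthogonal shifts: √(0.04773² + 0.0102497²) = 0.0488181 m.
That is 0.0488181 m = 4.8818 cm.

4.88 centimetres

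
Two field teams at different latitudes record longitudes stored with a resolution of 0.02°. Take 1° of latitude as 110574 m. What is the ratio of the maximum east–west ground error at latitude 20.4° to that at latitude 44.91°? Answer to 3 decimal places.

With a 0.02° grid the true value lies within half a step, ±0.02°/2 = ±0.01°, of the stored one.
At 20.4°: 0.01° × 110574 × cos 20.4° = 0.01 × 110574 × 0.9373 ≈ 1036.4 m.
At 44.91°: 0.01° × 110574 × cos 44.91° = 0.01 × 110574 × 0.7082 ≈ 783.1 m.
The ratio reduces to cos 20.4° / cos 44.91° = 0.9373/0.7082 ≈ 1.3234.

1.323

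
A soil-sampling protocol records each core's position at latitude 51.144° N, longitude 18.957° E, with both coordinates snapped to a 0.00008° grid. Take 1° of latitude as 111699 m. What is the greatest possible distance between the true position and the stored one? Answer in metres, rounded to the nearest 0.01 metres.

5.27 metres

With a 0.00008° grid the true value lies within half a step, ±0.00008°/2 = ±4e-05°, of the stored one.
Latitude error → 4e-05 × 111699 = 4.46796 m along the meridian.
E–W at 51.144°: 4e-05° × 111699 × cos 51.144° = 4e-05 × 111699 × 0.6274 ≈ 2.80304 m.
The two errors are perpendicular, so the maximum displacement is √(4.46796² + 2.80304²) ≈ 5.27444 m.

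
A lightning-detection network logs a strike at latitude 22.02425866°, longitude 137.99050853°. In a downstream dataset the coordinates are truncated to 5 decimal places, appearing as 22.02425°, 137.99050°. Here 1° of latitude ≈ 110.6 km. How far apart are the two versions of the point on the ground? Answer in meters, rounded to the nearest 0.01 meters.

The latitude changed by +0.00000866° and the longitude by +0.00000853°.
N–S: 0.00000866° × 110600 m/° = 0.957796 m.
East–west at this latitude: 0.00000853° × 110600 × cos 22.0242° ≈ 0.00000853 × 102529 = 0.874572 m.
Combined displacement = (0.957796² + 0.874572²)^½ ≈ 1.29702 m.

1.30 meters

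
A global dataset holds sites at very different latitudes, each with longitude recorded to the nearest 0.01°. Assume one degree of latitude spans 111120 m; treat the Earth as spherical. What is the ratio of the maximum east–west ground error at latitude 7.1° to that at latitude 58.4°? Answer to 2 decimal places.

Rounding to 2 decimal places leaves the longitude within ±0.005° of the true value.
At 7.1°: 0.005° × 111120 × cos 7.1° = 0.005 × 111120 × 0.9923 ≈ 551.34 m.
Error at 58.4° = 0.005° × 111120 × cos 58.4° ≈ 555.6 × 0.5240 = 291.13 m.
The ratio reduces to cos 7.1° / cos 58.4° = 0.9923/0.5240 ≈ 1.8938.

1.89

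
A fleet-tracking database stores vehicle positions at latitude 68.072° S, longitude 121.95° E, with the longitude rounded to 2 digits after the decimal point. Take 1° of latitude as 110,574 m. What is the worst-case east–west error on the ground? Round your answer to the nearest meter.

206 meters

Rounding to 2 decimal places leaves the longitude within ±0.005° of the true value.
Parallels shrink by cos φ, so at 68.072° a degree of longitude is 110574 × 0.3734 ≈ 41292.9 m.
Maximum E–W displacement: 0.005 × 41292.9 = 206.464 m.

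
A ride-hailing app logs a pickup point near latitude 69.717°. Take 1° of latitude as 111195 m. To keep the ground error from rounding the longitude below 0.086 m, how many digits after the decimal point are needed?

6 decimal places

At 69.717° one degree of longitude covers 111195 × cos 69.717° ≈ 111195 × 0.3467 ≈ 38546.6 m.
Rounding to N decimal places gives at most 0.5 × 10⁻ᴺ degrees of error, i.e. 0.5 × 10⁻ᴺ × 38546.6 m.
Need 0.5 × 38546.6 × 10⁻ᴺ ≤ 0.086 → 10⁻ᴺ ≤ 4.462e-06, so N ≥ 5.35.
At 5 places the error can reach 0.193 m, but 6 places keeps it to 0.0193 m.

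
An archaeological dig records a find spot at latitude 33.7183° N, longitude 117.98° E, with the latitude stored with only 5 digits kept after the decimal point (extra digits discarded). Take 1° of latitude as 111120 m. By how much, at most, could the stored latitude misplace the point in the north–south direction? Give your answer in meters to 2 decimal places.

1.11 meters

Truncating at 5 decimal places can drop up to a full unit in the last place, so the latitude may be off by as much as 1e-05°.
So the N–S error is at most 1e-05 × 111120 = 1.1112 m.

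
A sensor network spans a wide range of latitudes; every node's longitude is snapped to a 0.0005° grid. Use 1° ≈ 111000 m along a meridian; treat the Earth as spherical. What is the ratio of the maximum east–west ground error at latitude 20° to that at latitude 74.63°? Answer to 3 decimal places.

With a 0.0005° grid the true value lies within half a step, ±0.0005°/2 = ±0.00025°, of the stored one.
At 20°: 0.00025° × 111000 × cos 20° = 0.00025 × 111000 × 0.9397 ≈ 26.076 m.
At 74.63°: 0.00025° × 111000 × cos 74.63° = 0.00025 × 111000 × 0.2651 ≈ 7.3552 m.
The ratio reduces to cos 20° / cos 74.63° = 0.9397/0.2651 ≈ 3.5453.

3.545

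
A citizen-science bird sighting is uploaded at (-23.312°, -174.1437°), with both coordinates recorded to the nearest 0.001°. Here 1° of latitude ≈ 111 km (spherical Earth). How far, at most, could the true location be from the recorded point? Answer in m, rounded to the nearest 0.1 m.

Rounding to 3 decimal places leaves each coordinate within ±0.0005° of the true value.
Latitude error → 0.0005 × 111000 = 55.5 m along the meridian.
East–west component at 23.312°: 0.0005° × 111000 × cos 23.312° ≈ 0.0005 × 101938 ≈ 50.9692 m.
Combining orthogonally: (55.5² + 50.9692²)^½ ≈ 75.3532 m.

75.4 m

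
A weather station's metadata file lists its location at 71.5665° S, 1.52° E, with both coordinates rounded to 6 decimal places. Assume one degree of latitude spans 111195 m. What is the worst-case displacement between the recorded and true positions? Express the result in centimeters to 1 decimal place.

Rounding to 6 decimal places leaves each coordinate within ±5e-07° of the true value.
North–south component: 5e-07° × 111195 = 0.0555975 m.
East–west component at 71.5665°: 5e-07° × 111195 × cos 71.5665° ≈ 5e-07 × 35160.3 ≈ 0.0175801 m.
The two errors are perpendicular, so the maximum displacement is √(0.0555975² + 0.0175801²) ≈ 0.0583107 m.
That is 0.0583107 m = 5.8311 cm.

5.8 centimeters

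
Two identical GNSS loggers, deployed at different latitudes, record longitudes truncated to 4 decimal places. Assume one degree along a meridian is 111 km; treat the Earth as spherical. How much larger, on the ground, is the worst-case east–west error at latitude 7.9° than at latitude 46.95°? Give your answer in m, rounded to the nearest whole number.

Truncating at 4 decimal places can drop up to a full unit in the last place, so the longitude may be off by as much as 0.0001°.
At 7.9°: 0.0001° × 111000 × cos 7.9° = 0.0001 × 111000 × 0.9905 ≈ 10.995 m.
Error at 46.95° = 0.0001° × 111000 × cos 46.95° ≈ 11.1 × 0.6826 = 7.5773 m.
So the lower-latitude error exceeds the higher by 10.995 − 7.5773 = 3.4174 m.

3 m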